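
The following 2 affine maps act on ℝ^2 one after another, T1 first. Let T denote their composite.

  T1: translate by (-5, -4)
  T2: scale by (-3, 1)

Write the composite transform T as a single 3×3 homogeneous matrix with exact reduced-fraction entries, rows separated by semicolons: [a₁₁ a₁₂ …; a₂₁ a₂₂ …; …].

T1 = [1 0 -5; 0 1 -4; 0 0 1]
T2·T1 = [-3 0 15; 0 1 -4; 0 0 1]

T = [-3 0 15; 0 1 -4; 0 0 1]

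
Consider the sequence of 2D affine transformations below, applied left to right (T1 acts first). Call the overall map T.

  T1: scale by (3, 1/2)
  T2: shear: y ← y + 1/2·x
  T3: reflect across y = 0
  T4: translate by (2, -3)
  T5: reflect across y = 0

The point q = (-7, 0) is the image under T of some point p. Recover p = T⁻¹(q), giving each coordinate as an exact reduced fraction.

p = (-3, 3)

T1 = [3 0 0; 0 1/2 0; 0 0 1]
T2·T1 = [3 0 0; 3/2 1/2 0; 0 0 1]
T3·…·T1 = [3 0 0; -3/2 -1/2 0; 0 0 1]
T4·…·T1 = [3 0 2; -3/2 -1/2 -3; 0 0 1]
T5·…·T1 = [3 0 2; 3/2 1/2 3; 0 0 1]
det M = 3/2; M⁻¹ = [1/3 0 -2/3; -1 2 -4; 0 0 1]
M⁻¹ · (-7, 0)ᵀ = (-3, 3)ᵀ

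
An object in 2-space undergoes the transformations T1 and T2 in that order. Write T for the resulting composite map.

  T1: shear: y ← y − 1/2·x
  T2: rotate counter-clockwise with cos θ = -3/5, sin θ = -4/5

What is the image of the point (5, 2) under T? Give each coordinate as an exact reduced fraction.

T1 shear: y ← y − 1/2·x: (5, 2) → (5, -1/2)
T2 rotate counter-clockwise with cos θ = -3/5, sin θ = -4/5: (5, -1/2) → (-17/5, -37/10)

T(p) = (-17/5, -37/10)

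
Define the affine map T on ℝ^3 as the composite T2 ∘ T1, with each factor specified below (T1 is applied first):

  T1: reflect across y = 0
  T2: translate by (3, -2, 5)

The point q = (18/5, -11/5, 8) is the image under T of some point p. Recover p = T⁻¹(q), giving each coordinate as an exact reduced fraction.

T1 = [1 0 0 0; 0 -1 0 0; 0 0 1 0; 0 0 0 1]
T2·T1 = [1 0 0 3; 0 -1 0 -2; 0 0 1 5; 0 0 0 1]
det M = -1; M⁻¹ = [1 0 0 -3; 0 -1 0 -2; 0 0 1 -5; 0 0 0 1]
M⁻¹ · (18/5, -11/5, 8)ᵀ = (3/5, 1/5, 3)ᵀ

p = (3/5, 1/5, 3)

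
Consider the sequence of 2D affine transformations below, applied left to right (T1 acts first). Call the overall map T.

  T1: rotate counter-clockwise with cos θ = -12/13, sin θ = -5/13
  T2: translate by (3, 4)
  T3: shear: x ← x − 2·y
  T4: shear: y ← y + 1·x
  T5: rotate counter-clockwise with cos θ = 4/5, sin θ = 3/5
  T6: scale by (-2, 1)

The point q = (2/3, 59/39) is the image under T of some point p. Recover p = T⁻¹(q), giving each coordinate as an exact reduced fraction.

p = (2, 8/3)

T1 = [-12/13 5/13 0; -5/13 -12/13 0; 0 0 1]
T2·T1 = [-12/13 5/13 3; -5/13 -12/13 4; 0 0 1]
T3·…·T1 = [-2/13 29/13 -5; -5/13 -12/13 4; 0 0 1]
T4·…·T1 = [-2/13 29/13 -5; -7/13 17/13 -1; 0 0 1]
T5·…·T1 = [1/5 1 -17/5; -34/65 31/13 -19/5; 0 0 1]
T6·…·T1 = [-2/5 -2 34/5; -34/65 31/13 -19/5; 0 0 1]
det M = -2; M⁻¹ = [-31/26 -1 56/13; -17/65 1/5 33/13; 0 0 1]
M⁻¹ · (2/3, 59/39)ᵀ = (2, 8/3)ᵀ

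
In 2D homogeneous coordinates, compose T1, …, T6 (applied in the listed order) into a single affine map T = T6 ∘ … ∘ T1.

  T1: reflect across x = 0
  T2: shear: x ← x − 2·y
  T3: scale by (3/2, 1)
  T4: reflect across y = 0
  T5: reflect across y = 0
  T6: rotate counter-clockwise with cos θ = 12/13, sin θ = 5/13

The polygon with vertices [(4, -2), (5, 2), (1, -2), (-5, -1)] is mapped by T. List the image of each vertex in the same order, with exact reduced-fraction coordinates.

image vertices: (10/13, -24/13), (-172/13, -87/26), (64/13, -3/26), (131/13, 81/26)

T1 reflect across x = 0: (4, -2) → (-4, -2); (5, 2) → (-5, 2); (1, -2) → (-1, -2); (-5, -1) → (5, -1)
T2 shear: x ← x − 2·y: (-4, -2) → (0, -2); (-5, 2) → (-9, 2); (-1, -2) → (3, -2); (5, -1) → (7, -1)
T3 scale by (3/2, 1): (0, -2) → (0, -2); (-9, 2) → (-27/2, 2); (3, -2) → (9/2, -2); (7, -1) → (21/2, -1)
T4 reflect across y = 0: (0, -2) → (0, 2); (-27/2, 2) → (-27/2, -2); (9/2, -2) → (9/2, 2); (21/2, -1) → (21/2, 1)
T5 reflect across y = 0: (0, 2) → (0, -2); (-27/2, -2) → (-27/2, 2); (9/2, 2) → (9/2, -2); (21/2, 1) → (21/2, -1)
T6 rotate counter-clockwise with cos θ = 12/13, sin θ = 5/13: (0, -2) → (10/13, -24/13); (-27/2, 2) → (-172/13, -87/26); (9/2, -2) → (64/13, -3/26); (21/2, -1) → (131/13, 81/26)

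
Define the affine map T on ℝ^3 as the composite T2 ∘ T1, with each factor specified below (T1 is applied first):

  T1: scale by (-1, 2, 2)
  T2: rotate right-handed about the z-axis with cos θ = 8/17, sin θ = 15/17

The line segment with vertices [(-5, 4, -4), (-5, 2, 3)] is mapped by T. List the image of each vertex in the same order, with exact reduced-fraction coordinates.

T1 scale by (-1, 2, 2): (-5, 4, -4) → (5, 8, -8); (-5, 2, 3) → (5, 4, 6)
T2 rotate right-handed about the z-axis with cos θ = 8/17, sin θ = 15/17: (5, 8, -8) → (-80/17, 139/17, -8); (5, 4, 6) → (-20/17, 107/17, 6)

image vertices: (-80/17, 139/17, -8), (-20/17, 107/17, 6)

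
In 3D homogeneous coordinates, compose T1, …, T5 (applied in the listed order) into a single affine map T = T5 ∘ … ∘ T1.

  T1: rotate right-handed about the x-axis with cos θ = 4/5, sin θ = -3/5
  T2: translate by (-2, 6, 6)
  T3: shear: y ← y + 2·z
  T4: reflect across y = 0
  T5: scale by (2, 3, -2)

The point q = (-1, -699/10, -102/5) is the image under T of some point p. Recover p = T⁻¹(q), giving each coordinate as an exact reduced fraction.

p = (3/2, -5, 3/2)

T1 = [1 0 0 0; 0 4/5 3/5 0; 0 -3/5 4/5 0; 0 0 0 1]
T2·T1 = [1 0 0 -2; 0 4/5 3/5 6; 0 -3/5 4/5 6; 0 0 0 1]
T3·…·T1 = [1 0 0 -2; 0 -2/5 11/5 18; 0 -3/5 4/5 6; 0 0 0 1]
T4·…·T1 = [1 0 0 -2; 0 2/5 -11/5 -18; 0 -3/5 4/5 6; 0 0 0 1]
T5·…·T1 = [2 0 0 -4; 0 6/5 -33/5 -54; 0 6/5 -8/5 -12; 0 0 0 1]
det M = 12; M⁻¹ = [1/2 0 0 2; 0 -4/15 11/10 -6/5; 0 -1/5 1/5 -42/5; 0 0 0 1]
M⁻¹ · (-1, -699/10, -102/5)ᵀ = (3/2, -5, 3/2)ᵀ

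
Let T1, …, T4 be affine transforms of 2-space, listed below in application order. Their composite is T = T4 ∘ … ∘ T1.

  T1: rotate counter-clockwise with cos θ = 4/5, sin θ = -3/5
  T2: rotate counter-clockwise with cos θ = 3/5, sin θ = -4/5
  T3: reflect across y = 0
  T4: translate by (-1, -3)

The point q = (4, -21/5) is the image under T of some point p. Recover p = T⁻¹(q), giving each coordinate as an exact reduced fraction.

p = (-6/5, 5)

T1 = [4/5 3/5 0; -3/5 4/5 0; 0 0 1]
T2·T1 = [0 1 0; -1 0 0; 0 0 1]
T3·…·T1 = [0 1 0; 1 0 0; 0 0 1]
T4·…·T1 = [0 1 -1; 1 0 -3; 0 0 1]
det M = -1; M⁻¹ = [0 1 3; 1 0 1; 0 0 1]
M⁻¹ · (4, -21/5)ᵀ = (-6/5, 5)ᵀ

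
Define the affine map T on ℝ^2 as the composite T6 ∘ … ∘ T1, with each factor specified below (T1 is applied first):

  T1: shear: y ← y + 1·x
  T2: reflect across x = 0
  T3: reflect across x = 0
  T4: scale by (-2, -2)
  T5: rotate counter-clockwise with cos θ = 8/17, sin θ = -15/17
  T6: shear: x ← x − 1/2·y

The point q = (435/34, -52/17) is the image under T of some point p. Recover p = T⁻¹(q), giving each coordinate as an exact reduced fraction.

p = (-4, -1/4)

T1 = [1 0 0; 1 1 0; 0 0 1]
T2·T1 = [-1 0 0; 1 1 0; 0 0 1]
T3·…·T1 = [1 0 0; 1 1 0; 0 0 1]
T4·…·T1 = [-2 0 0; -2 -2 0; 0 0 1]
T5·…·T1 = [-46/17 -30/17 0; 14/17 -16/17 0; 0 0 1]
T6·…·T1 = [-53/17 -22/17 0; 14/17 -16/17 0; 0 0 1]
det M = 4; M⁻¹ = [-4/17 11/34 0; -7/34 -53/68 0; 0 0 1]
M⁻¹ · (435/34, -52/17)ᵀ = (-4, -1/4)ᵀ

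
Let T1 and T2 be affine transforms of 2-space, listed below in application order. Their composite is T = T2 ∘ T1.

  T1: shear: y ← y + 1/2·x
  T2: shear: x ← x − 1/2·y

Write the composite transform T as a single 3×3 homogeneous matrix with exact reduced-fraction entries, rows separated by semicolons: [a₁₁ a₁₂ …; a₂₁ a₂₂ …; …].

T1 = [1 0 0; 1/2 1 0; 0 0 1]
T2·T1 = [3/4 -1/2 0; 1/2 1 0; 0 0 1]

T = [3/4 -1/2 0; 1/2 1 0; 0 0 1]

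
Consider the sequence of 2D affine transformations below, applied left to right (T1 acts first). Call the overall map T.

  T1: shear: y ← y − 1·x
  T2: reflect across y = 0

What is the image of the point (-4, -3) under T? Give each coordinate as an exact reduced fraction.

T(p) = (-4, -1)

T1 shear: y ← y − 1·x: (-4, -3) → (-4, 1)
T2 reflect across y = 0: (-4, 1) → (-4, -1)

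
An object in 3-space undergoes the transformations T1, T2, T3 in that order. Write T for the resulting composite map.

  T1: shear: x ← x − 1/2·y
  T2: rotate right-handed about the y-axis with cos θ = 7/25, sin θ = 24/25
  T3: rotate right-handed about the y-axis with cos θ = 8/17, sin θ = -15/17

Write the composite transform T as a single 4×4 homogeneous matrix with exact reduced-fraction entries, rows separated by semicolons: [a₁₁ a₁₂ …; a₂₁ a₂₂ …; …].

T = [416/425 -208/425 87/425 0; 0 1 0 0; -87/425 87/850 416/425 0; 0 0 0 1]

T1 = [1 -1/2 0 0; 0 1 0 0; 0 0 1 0; 0 0 0 1]
T2·T1 = [7/25 -7/50 24/25 0; 0 1 0 0; -24/25 12/25 7/25 0; 0 0 0 1]
T3·…·T1 = [416/425 -208/425 87/425 0; 0 1 0 0; -87/425 87/850 416/425 0; 0 0 0 1]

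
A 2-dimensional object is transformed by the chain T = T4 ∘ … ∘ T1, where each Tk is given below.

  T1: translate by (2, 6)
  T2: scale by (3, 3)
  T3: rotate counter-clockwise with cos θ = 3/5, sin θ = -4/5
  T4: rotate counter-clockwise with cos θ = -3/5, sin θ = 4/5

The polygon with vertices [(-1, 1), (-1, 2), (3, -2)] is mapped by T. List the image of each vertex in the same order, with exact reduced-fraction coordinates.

T1 translate by (2, 6): (-1, 1) → (1, 7); (-1, 2) → (1, 8); (3, -2) → (5, 4)
T2 scale by (3, 3): (1, 7) → (3, 21); (1, 8) → (3, 24); (5, 4) → (15, 12)
T3 rotate counter-clockwise with cos θ = 3/5, sin θ = -4/5: (3, 21) → (93/5, 51/5); (3, 24) → (21, 12); (15, 12) → (93/5, -24/5)
T4 rotate counter-clockwise with cos θ = -3/5, sin θ = 4/5: (93/5, 51/5) → (-483/25, 219/25); (21, 12) → (-111/5, 48/5); (93/5, -24/5) → (-183/25, 444/25)

image vertices: (-483/25, 219/25), (-111/5, 48/5), (-183/25, 444/25)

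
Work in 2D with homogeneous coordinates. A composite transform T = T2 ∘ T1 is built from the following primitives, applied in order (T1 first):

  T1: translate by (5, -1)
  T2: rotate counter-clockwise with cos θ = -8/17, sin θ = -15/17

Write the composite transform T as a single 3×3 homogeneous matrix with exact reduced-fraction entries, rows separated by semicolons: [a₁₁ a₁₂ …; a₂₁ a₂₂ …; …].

T = [-8/17 15/17 -55/17; -15/17 -8/17 -67/17; 0 0 1]

T1 = [1 0 5; 0 1 -1; 0 0 1]
T2·T1 = [-8/17 15/17 -55/17; -15/17 -8/17 -67/17; 0 0 1]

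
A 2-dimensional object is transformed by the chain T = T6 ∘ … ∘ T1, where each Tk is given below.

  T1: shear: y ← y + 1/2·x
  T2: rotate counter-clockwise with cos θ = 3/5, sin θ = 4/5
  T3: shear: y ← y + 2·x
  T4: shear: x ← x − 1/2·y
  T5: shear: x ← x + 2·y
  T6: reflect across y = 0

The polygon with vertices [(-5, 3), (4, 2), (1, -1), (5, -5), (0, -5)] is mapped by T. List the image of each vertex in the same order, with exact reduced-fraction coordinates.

image vertices: (-383/20, 21/2), (26/5, -4), (19/4, -5/2), (95/4, -25/2), (23/2, -5)

T1 shear: y ← y + 1/2·x: (-5, 3) → (-5, 1/2); (4, 2) → (4, 4); (1, -1) → (1, -1/2); (5, -5) → (5, -5/2); (0, -5) → (0, -5)
T2 rotate counter-clockwise with cos θ = 3/5, sin θ = 4/5: (-5, 1/2) → (-17/5, -37/10); (4, 4) → (-4/5, 28/5); (1, -1/2) → (1, 1/2); (5, -5/2) → (5, 5/2); (0, -5) → (4, -3)
T3 shear: y ← y + 2·x: (-17/5, -37/10) → (-17/5, -21/2); (-4/5, 28/5) → (-4/5, 4); (1, 1/2) → (1, 5/2); (5, 5/2) → (5, 25/2); (4, -3) → (4, 5)
T4 shear: x ← x − 1/2·y: (-17/5, -21/2) → (37/20, -21/2); (-4/5, 4) → (-14/5, 4); (1, 5/2) → (-1/4, 5/2); (5, 25/2) → (-5/4, 25/2); (4, 5) → (3/2, 5)
T5 shear: x ← x + 2·y: (37/20, -21/2) → (-383/20, -21/2); (-14/5, 4) → (26/5, 4); (-1/4, 5/2) → (19/4, 5/2); (-5/4, 25/2) → (95/4, 25/2); (3/2, 5) → (23/2, 5)
T6 reflect across y = 0: (-383/20, -21/2) → (-383/20, 21/2); (26/5, 4) → (26/5, -4); (19/4, 5/2) → (19/4, -5/2); (95/4, 25/2) → (95/4, -25/2); (23/2, 5) → (23/2, -5)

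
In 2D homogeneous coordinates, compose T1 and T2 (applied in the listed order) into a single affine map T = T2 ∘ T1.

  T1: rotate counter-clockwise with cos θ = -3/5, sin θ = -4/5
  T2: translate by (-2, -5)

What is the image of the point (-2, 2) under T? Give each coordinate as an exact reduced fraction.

T1 rotate counter-clockwise with cos θ = -3/5, sin θ = -4/5: (-2, 2) → (14/5, 2/5)
T2 translate by (-2, -5): (14/5, 2/5) → (4/5, -23/5)

T(p) = (4/5, -23/5)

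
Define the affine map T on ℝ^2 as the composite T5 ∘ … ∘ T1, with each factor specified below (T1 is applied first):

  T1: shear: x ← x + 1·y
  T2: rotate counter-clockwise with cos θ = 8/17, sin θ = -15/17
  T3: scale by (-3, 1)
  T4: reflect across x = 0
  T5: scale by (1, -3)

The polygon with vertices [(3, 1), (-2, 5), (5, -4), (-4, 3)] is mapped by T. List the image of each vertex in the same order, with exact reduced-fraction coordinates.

image vertices: (141/17, 156/17), (297/17, 15/17), (-156/17, 141/17), (111/17, -117/17)

T1 shear: x ← x + 1·y: (3, 1) → (4, 1); (-2, 5) → (3, 5); (5, -4) → (1, -4); (-4, 3) → (-1, 3)
T2 rotate counter-clockwise with cos θ = 8/17, sin θ = -15/17: (4, 1) → (47/17, -52/17); (3, 5) → (99/17, -5/17); (1, -4) → (-52/17, -47/17); (-1, 3) → (37/17, 39/17)
T3 scale by (-3, 1): (47/17, -52/17) → (-141/17, -52/17); (99/17, -5/17) → (-297/17, -5/17); (-52/17, -47/17) → (156/17, -47/17); (37/17, 39/17) → (-111/17, 39/17)
T4 reflect across x = 0: (-141/17, -52/17) → (141/17, -52/17); (-297/17, -5/17) → (297/17, -5/17); (156/17, -47/17) → (-156/17, -47/17); (-111/17, 39/17) → (111/17, 39/17)
T5 scale by (1, -3): (141/17, -52/17) → (141/17, 156/17); (297/17, -5/17) → (297/17, 15/17); (-156/17, -47/17) → (-156/17, 141/17); (111/17, 39/17) → (111/17, -117/17)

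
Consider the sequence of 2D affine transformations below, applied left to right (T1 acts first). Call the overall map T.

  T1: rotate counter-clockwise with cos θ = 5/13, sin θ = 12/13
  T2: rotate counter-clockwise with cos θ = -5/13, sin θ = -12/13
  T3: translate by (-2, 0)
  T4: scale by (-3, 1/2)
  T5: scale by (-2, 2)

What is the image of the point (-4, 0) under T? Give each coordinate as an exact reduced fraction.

T(p) = (-4884/169, 480/169)

T1 rotate counter-clockwise with cos θ = 5/13, sin θ = 12/13: (-4, 0) → (-20/13, -48/13)
T2 rotate counter-clockwise with cos θ = -5/13, sin θ = -12/13: (-20/13, -48/13) → (-476/169, 480/169)
T3 translate by (-2, 0): (-476/169, 480/169) → (-814/169, 480/169)
T4 scale by (-3, 1/2): (-814/169, 480/169) → (2442/169, 240/169)
T5 scale by (-2, 2): (2442/169, 240/169) → (-4884/169, 480/169)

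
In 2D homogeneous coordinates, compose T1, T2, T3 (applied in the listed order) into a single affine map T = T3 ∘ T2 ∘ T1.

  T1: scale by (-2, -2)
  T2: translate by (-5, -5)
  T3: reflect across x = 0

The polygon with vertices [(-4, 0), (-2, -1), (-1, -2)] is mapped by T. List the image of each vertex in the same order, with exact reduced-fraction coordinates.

image vertices: (-3, -5), (1, -3), (3, -1)

T1 scale by (-2, -2): (-4, 0) → (8, 0); (-2, -1) → (4, 2); (-1, -2) → (2, 4)
T2 translate by (-5, -5): (8, 0) → (3, -5); (4, 2) → (-1, -3); (2, 4) → (-3, -1)
T3 reflect across x = 0: (3, -5) → (-3, -5); (-1, -3) → (1, -3); (-3, -1) → (3, -1)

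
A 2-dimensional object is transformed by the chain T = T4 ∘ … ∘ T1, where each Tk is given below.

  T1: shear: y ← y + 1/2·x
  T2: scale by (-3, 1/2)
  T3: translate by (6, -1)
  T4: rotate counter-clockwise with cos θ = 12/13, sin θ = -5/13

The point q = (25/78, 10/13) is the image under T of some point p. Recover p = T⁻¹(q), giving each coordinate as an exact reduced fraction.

T1 = [1 0 0; 1/2 1 0; 0 0 1]
T2·T1 = [-3 0 0; 1/4 1/2 0; 0 0 1]
T3·…·T1 = [-3 0 6; 1/4 1/2 -1; 0 0 1]
T4·…·T1 = [-139/52 5/26 67/13; 18/13 6/13 -42/13; 0 0 1]
det M = -3/2; M⁻¹ = [-4/13 5/39 2; 12/13 139/78 1; 0 0 1]
M⁻¹ · (25/78, 10/13)ᵀ = (2, 8/3)ᵀ

p = (2, 8/3)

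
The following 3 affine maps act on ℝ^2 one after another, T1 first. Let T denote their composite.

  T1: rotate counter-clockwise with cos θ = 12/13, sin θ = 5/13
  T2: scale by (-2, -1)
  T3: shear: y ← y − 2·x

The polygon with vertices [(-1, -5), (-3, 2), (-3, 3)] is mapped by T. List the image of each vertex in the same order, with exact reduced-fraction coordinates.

image vertices: (-2, 9), (92/13, -193/13), (102/13, -225/13)

T1 rotate counter-clockwise with cos θ = 12/13, sin θ = 5/13: (-1, -5) → (1, -5); (-3, 2) → (-46/13, 9/13); (-3, 3) → (-51/13, 21/13)
T2 scale by (-2, -1): (1, -5) → (-2, 5); (-46/13, 9/13) → (92/13, -9/13); (-51/13, 21/13) → (102/13, -21/13)
T3 shear: y ← y − 2·x: (-2, 5) → (-2, 9); (92/13, -9/13) → (92/13, -193/13); (102/13, -21/13) → (102/13, -225/13)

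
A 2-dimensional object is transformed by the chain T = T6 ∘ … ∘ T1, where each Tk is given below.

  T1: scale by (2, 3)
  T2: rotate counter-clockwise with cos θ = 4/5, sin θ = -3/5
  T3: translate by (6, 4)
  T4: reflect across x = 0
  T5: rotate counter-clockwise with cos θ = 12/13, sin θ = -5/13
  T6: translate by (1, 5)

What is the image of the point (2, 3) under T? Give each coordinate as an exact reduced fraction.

T1 scale by (2, 3): (2, 3) → (4, 9)
T2 rotate counter-clockwise with cos θ = 4/5, sin θ = -3/5: (4, 9) → (43/5, 24/5)
T3 translate by (6, 4): (43/5, 24/5) → (73/5, 44/5)
T4 reflect across x = 0: (73/5, 44/5) → (-73/5, 44/5)
T5 rotate counter-clockwise with cos θ = 12/13, sin θ = -5/13: (-73/5, 44/5) → (-656/65, 893/65)
T6 translate by (1, 5): (-656/65, 893/65) → (-591/65, 1218/65)

T(p) = (-591/65, 1218/65)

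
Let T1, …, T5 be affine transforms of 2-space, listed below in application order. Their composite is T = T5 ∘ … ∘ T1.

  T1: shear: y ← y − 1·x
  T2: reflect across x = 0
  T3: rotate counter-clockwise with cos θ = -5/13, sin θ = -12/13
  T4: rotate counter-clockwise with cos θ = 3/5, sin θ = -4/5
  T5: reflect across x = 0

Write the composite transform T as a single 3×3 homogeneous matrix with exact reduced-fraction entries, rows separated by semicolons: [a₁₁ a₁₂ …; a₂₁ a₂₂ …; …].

T = [-47/65 -16/65 0; 79/65 -63/65 0; 0 0 1]

T1 = [1 0 0; -1 1 0; 0 0 1]
T2·T1 = [-1 0 0; -1 1 0; 0 0 1]
T3·…·T1 = [-7/13 12/13 0; 17/13 -5/13 0; 0 0 1]
T4·…·T1 = [47/65 16/65 0; 79/65 -63/65 0; 0 0 1]
T5·…·T1 = [-47/65 -16/65 0; 79/65 -63/65 0; 0 0 1]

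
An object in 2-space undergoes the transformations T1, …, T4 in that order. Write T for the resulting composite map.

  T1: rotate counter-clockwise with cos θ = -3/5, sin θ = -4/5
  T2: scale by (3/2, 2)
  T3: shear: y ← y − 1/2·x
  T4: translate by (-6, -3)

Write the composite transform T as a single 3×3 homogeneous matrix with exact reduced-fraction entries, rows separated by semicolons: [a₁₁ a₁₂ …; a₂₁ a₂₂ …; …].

T = [-9/10 6/5 -6; -23/20 -9/5 -3; 0 0 1]

T1 = [-3/5 4/5 0; -4/5 -3/5 0; 0 0 1]
T2·T1 = [-9/10 6/5 0; -8/5 -6/5 0; 0 0 1]
T3·…·T1 = [-9/10 6/5 0; -23/20 -9/5 0; 0 0 1]
T4·…·T1 = [-9/10 6/5 -6; -23/20 -9/5 -3; 0 0 1]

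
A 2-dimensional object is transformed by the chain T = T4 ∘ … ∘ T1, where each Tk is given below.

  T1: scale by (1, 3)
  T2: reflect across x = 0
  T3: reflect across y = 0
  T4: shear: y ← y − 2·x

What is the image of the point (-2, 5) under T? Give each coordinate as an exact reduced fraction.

T1 scale by (1, 3): (-2, 5) → (-2, 15)
T2 reflect across x = 0: (-2, 15) → (2, 15)
T3 reflect across y = 0: (2, 15) → (2, -15)
T4 shear: y ← y − 2·x: (2, -15) → (2, -19)

T(p) = (2, -19)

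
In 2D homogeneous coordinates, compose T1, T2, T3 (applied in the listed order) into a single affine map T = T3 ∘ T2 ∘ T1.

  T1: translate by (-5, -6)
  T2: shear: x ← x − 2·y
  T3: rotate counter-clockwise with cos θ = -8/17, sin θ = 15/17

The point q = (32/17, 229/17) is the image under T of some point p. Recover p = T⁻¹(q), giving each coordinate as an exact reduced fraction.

T1 = [1 0 -5; 0 1 -6; 0 0 1]
T2·T1 = [1 -2 7; 0 1 -6; 0 0 1]
T3·…·T1 = [-8/17 1/17 2; 15/17 -38/17 9; 0 0 1]
det M = 1; M⁻¹ = [-38/17 -1/17 5; -15/17 -8/17 6; 0 0 1]
M⁻¹ · (32/17, 229/17)ᵀ = (0, -2)ᵀ

p = (0, -2)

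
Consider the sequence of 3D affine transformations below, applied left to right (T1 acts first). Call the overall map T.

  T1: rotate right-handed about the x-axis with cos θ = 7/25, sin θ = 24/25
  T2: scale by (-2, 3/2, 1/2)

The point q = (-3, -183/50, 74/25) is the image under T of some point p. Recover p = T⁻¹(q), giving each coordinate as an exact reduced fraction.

T1 = [1 0 0 0; 0 7/25 -24/25 0; 0 24/25 7/25 0; 0 0 0 1]
T2·T1 = [-2 0 0 0; 0 21/50 -36/25 0; 0 12/25 7/50 0; 0 0 0 1]
det M = -3/2; M⁻¹ = [-1/2 0 0 0; 0 14/75 48/25 0; 0 -16/25 14/25 0; 0 0 0 1]
M⁻¹ · (-3, -183/50, 74/25)ᵀ = (3/2, 5, 4)ᵀ

p = (3/2, 5, 4)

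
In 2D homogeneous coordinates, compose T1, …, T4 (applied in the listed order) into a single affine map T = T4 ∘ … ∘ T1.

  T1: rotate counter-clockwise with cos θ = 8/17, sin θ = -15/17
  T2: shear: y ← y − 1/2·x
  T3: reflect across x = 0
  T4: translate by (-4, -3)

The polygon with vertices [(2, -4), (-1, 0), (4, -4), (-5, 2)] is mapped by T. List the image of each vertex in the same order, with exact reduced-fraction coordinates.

T1 rotate counter-clockwise with cos θ = 8/17, sin θ = -15/17: (2, -4) → (-44/17, -62/17); (-1, 0) → (-8/17, 15/17); (4, -4) → (-28/17, -92/17); (-5, 2) → (-10/17, 91/17)
T2 shear: y ← y − 1/2·x: (-44/17, -62/17) → (-44/17, -40/17); (-8/17, 15/17) → (-8/17, 19/17); (-28/17, -92/17) → (-28/17, -78/17); (-10/17, 91/17) → (-10/17, 96/17)
T3 reflect across x = 0: (-44/17, -40/17) → (44/17, -40/17); (-8/17, 19/17) → (8/17, 19/17); (-28/17, -78/17) → (28/17, -78/17); (-10/17, 96/17) → (10/17, 96/17)
T4 translate by (-4, -3): (44/17, -40/17) → (-24/17, -91/17); (8/17, 19/17) → (-60/17, -32/17); (28/17, -78/17) → (-40/17, -129/17); (10/17, 96/17) → (-58/17, 45/17)

image vertices: (-24/17, -91/17), (-60/17, -32/17), (-40/17, -129/17), (-58/17, 45/17)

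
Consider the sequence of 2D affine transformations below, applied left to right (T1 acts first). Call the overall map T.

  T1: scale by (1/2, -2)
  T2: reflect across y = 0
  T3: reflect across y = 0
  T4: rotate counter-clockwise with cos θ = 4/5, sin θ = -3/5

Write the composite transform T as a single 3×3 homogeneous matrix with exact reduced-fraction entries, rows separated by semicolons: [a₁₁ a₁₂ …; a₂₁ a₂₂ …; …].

T1 = [1/2 0 0; 0 -2 0; 0 0 1]
T2·T1 = [1/2 0 0; 0 2 0; 0 0 1]
T3·…·T1 = [1/2 0 0; 0 -2 0; 0 0 1]
T4·…·T1 = [2/5 -6/5 0; -3/10 -8/5 0; 0 0 1]

T = [2/5 -6/5 0; -3/10 -8/5 0; 0 0 1]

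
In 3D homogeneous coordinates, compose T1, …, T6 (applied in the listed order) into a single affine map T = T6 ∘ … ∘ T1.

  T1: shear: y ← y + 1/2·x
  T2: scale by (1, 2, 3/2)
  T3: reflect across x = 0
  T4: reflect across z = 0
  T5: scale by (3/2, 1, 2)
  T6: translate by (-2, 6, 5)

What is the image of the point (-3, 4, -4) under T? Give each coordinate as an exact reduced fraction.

T1 shear: y ← y + 1/2·x: (-3, 4, -4) → (-3, 5/2, -4)
T2 scale by (1, 2, 3/2): (-3, 5/2, -4) → (-3, 5, -6)
T3 reflect across x = 0: (-3, 5, -6) → (3, 5, -6)
T4 reflect across z = 0: (3, 5, -6) → (3, 5, 6)
T5 scale by (3/2, 1, 2): (3, 5, 6) → (9/2, 5, 12)
T6 translate by (-2, 6, 5): (9/2, 5, 12) → (5/2, 11, 17)

T(p) = (5/2, 11, 17)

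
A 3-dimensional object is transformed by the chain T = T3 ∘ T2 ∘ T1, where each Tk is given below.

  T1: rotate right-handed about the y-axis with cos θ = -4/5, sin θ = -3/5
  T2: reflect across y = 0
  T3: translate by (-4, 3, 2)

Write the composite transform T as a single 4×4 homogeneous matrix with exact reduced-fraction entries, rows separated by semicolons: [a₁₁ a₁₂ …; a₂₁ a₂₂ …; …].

T = [-4/5 0 -3/5 -4; 0 -1 0 3; 3/5 0 -4/5 2; 0 0 0 1]

T1 = [-4/5 0 -3/5 0; 0 1 0 0; 3/5 0 -4/5 0; 0 0 0 1]
T2·T1 = [-4/5 0 -3/5 0; 0 -1 0 0; 3/5 0 -4/5 0; 0 0 0 1]
T3·…·T1 = [-4/5 0 -3/5 -4; 0 -1 0 3; 3/5 0 -4/5 2; 0 0 0 1]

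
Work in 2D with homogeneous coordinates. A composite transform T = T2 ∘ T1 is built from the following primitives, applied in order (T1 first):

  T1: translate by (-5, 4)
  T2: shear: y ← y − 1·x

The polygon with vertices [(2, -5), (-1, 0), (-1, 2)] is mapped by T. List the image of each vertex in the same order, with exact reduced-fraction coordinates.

image vertices: (-3, 2), (-6, 10), (-6, 12)

T1 translate by (-5, 4): (2, -5) → (-3, -1); (-1, 0) → (-6, 4); (-1, 2) → (-6, 6)
T2 shear: y ← y − 1·x: (-3, -1) → (-3, 2); (-6, 4) → (-6, 10); (-6, 6) → (-6, 12)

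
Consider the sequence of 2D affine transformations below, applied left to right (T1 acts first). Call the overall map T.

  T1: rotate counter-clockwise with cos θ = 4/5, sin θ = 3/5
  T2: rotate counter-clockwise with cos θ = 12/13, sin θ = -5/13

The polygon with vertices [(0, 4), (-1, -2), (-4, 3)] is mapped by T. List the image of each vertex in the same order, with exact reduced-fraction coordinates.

image vertices: (-64/65, 252/65), (-31/65, -142/65), (-60/13, 25/13)

T1 rotate counter-clockwise with cos θ = 4/5, sin θ = 3/5: (0, 4) → (-12/5, 16/5); (-1, -2) → (2/5, -11/5); (-4, 3) → (-5, 0)
T2 rotate counter-clockwise with cos θ = 12/13, sin θ = -5/13: (-12/5, 16/5) → (-64/65, 252/65); (2/5, -11/5) → (-31/65, -142/65); (-5, 0) → (-60/13, 25/13)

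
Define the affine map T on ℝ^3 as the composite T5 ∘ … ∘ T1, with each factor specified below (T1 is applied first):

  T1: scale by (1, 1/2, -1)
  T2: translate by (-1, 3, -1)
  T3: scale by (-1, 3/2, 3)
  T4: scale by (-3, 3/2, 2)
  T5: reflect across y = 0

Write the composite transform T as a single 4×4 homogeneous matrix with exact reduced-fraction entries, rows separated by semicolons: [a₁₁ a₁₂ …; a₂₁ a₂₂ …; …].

T1 = [1 0 0 0; 0 1/2 0 0; 0 0 -1 0; 0 0 0 1]
T2·T1 = [1 0 0 -1; 0 1/2 0 3; 0 0 -1 -1; 0 0 0 1]
T3·…·T1 = [-1 0 0 1; 0 3/4 0 9/2; 0 0 -3 -3; 0 0 0 1]
T4·…·T1 = [3 0 0 -3; 0 9/8 0 27/4; 0 0 -6 -6; 0 0 0 1]
T5·…·T1 = [3 0 0 -3; 0 -9/8 0 -27/4; 0 0 -6 -6; 0 0 0 1]

T = [3 0 0 -3; 0 -9/8 0 -27/4; 0 0 -6 -6; 0 0 0 1]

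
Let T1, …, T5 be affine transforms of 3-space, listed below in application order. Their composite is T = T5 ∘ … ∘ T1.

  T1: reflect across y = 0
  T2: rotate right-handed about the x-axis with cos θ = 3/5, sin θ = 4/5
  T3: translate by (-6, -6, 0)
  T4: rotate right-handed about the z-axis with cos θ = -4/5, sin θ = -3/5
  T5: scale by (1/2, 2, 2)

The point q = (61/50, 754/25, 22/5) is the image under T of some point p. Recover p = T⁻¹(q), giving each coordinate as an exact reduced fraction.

T1 = [1 0 0 0; 0 -1 0 0; 0 0 1 0; 0 0 0 1]
T2·T1 = [1 0 0 0; 0 -3/5 -4/5 0; 0 -4/5 3/5 0; 0 0 0 1]
T3·…·T1 = [1 0 0 -6; 0 -3/5 -4/5 -6; 0 -4/5 3/5 0; 0 0 0 1]
T4·…·T1 = [-4/5 -9/25 -12/25 6/5; -3/5 12/25 16/25 42/5; 0 -4/5 3/5 0; 0 0 0 1]
T5·…·T1 = [-2/5 -9/50 -6/25 3/5; -6/5 24/25 32/25 84/5; 0 -8/5 6/5 0; 0 0 0 1]
det M = -2; M⁻¹ = [-8/5 -3/10 0 6; -18/25 6/25 -2/5 -18/5; -24/25 8/25 3/10 -24/5; 0 0 0 1]
M⁻¹ · (61/50, 754/25, 22/5)ᵀ = (-5, 1, 5)ᵀ

p = (-5, 1, 5)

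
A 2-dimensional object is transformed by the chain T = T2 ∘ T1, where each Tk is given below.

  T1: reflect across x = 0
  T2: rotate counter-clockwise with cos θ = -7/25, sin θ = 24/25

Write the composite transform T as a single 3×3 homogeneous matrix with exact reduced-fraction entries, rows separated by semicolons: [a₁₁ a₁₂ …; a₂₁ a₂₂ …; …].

T1 = [-1 0 0; 0 1 0; 0 0 1]
T2·T1 = [7/25 -24/25 0; -24/25 -7/25 0; 0 0 1]

T = [7/25 -24/25 0; -24/25 -7/25 0; 0 0 1]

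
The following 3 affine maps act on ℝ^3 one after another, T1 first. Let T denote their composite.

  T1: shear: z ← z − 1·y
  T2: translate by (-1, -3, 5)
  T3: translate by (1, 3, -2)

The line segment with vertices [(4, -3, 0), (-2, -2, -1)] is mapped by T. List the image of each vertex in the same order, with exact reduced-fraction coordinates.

T1 shear: z ← z − 1·y: (4, -3, 0) → (4, -3, 3); (-2, -2, -1) → (-2, -2, 1)
T2 translate by (-1, -3, 5): (4, -3, 3) → (3, -6, 8); (-2, -2, 1) → (-3, -5, 6)
T3 translate by (1, 3, -2): (3, -6, 8) → (4, -3, 6); (-3, -5, 6) → (-2, -2, 4)

image vertices: (4, -3, 6), (-2, -2, 4)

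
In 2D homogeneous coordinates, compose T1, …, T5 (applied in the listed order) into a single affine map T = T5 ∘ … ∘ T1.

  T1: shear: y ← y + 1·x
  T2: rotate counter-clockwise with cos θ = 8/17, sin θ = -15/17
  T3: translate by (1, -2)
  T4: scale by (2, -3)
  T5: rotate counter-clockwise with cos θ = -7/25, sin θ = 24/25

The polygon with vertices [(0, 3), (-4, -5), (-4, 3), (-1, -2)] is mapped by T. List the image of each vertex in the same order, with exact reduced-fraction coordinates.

image vertices: (-1588/425, 2766/425), (-1212/425, -8166/425), (1716/425, -1062/425), (-2592/425, -2631/425)

T1 shear: y ← y + 1·x: (0, 3) → (0, 3); (-4, -5) → (-4, -9); (-4, 3) → (-4, -1); (-1, -2) → (-1, -3)
T2 rotate counter-clockwise with cos θ = 8/17, sin θ = -15/17: (0, 3) → (45/17, 24/17); (-4, -9) → (-167/17, -12/17); (-4, -1) → (-47/17, 52/17); (-1, -3) → (-53/17, -9/17)
T3 translate by (1, -2): (45/17, 24/17) → (62/17, -10/17); (-167/17, -12/17) → (-150/17, -46/17); (-47/17, 52/17) → (-30/17, 18/17); (-53/17, -9/17) → (-36/17, -43/17)
T4 scale by (2, -3): (62/17, -10/17) → (124/17, 30/17); (-150/17, -46/17) → (-300/17, 138/17); (-30/17, 18/17) → (-60/17, -54/17); (-36/17, -43/17) → (-72/17, 129/17)
T5 rotate counter-clockwise with cos θ = -7/25, sin θ = 24/25: (124/17, 30/17) → (-1588/425, 2766/425); (-300/17, 138/17) → (-1212/425, -8166/425); (-60/17, -54/17) → (1716/425, -1062/425); (-72/17, 129/17) → (-2592/425, -2631/425)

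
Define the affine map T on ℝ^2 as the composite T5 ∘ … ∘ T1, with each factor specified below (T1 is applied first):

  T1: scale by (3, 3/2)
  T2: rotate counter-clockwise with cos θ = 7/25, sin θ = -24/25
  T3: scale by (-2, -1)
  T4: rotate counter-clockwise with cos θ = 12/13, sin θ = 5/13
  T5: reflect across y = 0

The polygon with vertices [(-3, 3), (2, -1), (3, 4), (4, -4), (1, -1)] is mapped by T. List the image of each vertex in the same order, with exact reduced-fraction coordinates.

T1 scale by (3, 3/2): (-3, 3) → (-9, 9/2); (2, -1) → (6, -3/2); (3, 4) → (9, 6); (4, -4) → (12, -6); (1, -1) → (3, -3/2)
T2 rotate counter-clockwise with cos θ = 7/25, sin θ = -24/25: (-9, 9/2) → (9/5, 99/10); (6, -3/2) → (6/25, -309/50); (9, 6) → (207/25, -174/25); (12, -6) → (-12/5, -66/5); (3, -3/2) → (-3/5, -33/10)
T3 scale by (-2, -1): (9/5, 99/10) → (-18/5, -99/10); (6/25, -309/50) → (-12/25, 309/50); (207/25, -174/25) → (-414/25, 174/25); (-12/5, -66/5) → (24/5, 66/5); (-3/5, -33/10) → (6/5, 33/10)
T4 rotate counter-clockwise with cos θ = 12/13, sin θ = 5/13: (-18/5, -99/10) → (63/130, -684/65); (-12/25, 309/50) → (-141/50, 138/25); (-414/25, 174/25) → (-5838/325, 18/325); (24/5, 66/5) → (-42/65, 912/65); (6/5, 33/10) → (-21/130, 228/65)
T5 reflect across y = 0: (63/130, -684/65) → (63/130, 684/65); (-141/50, 138/25) → (-141/50, -138/25); (-5838/325, 18/325) → (-5838/325, -18/325); (-42/65, 912/65) → (-42/65, -912/65); (-21/130, 228/65) → (-21/130, -228/65)

image vertices: (63/130, 684/65), (-141/50, -138/25), (-5838/325, -18/325), (-42/65, -912/65), (-21/130, -228/65)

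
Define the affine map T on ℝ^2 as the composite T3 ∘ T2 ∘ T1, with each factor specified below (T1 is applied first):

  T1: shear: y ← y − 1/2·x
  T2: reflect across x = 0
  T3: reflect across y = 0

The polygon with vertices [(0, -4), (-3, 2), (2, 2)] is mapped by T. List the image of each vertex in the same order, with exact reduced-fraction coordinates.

image vertices: (0, 4), (3, -7/2), (-2, -1)

T1 shear: y ← y − 1/2·x: (0, -4) → (0, -4); (-3, 2) → (-3, 7/2); (2, 2) → (2, 1)
T2 reflect across x = 0: (0, -4) → (0, -4); (-3, 7/2) → (3, 7/2); (2, 1) → (-2, 1)
T3 reflect across y = 0: (0, -4) → (0, 4); (3, 7/2) → (3, -7/2); (-2, 1) → (-2, -1)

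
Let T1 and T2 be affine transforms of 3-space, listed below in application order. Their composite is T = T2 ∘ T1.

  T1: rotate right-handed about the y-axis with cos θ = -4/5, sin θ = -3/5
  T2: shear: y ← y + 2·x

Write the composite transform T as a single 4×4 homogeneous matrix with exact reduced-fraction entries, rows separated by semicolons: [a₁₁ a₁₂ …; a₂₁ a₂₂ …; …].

T = [-4/5 0 -3/5 0; -8/5 1 -6/5 0; 3/5 0 -4/5 0; 0 0 0 1]

T1 = [-4/5 0 -3/5 0; 0 1 0 0; 3/5 0 -4/5 0; 0 0 0 1]
T2·T1 = [-4/5 0 -3/5 0; -8/5 1 -6/5 0; 3/5 0 -4/5 0; 0 0 0 1]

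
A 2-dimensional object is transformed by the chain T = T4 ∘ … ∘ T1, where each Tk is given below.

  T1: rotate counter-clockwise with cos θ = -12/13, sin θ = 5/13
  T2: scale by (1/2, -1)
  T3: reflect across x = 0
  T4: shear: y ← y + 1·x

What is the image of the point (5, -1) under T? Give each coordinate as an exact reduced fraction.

T(p) = (55/26, -19/26)

T1 rotate counter-clockwise with cos θ = -12/13, sin θ = 5/13: (5, -1) → (-55/13, 37/13)
T2 scale by (1/2, -1): (-55/13, 37/13) → (-55/26, -37/13)
T3 reflect across x = 0: (-55/26, -37/13) → (55/26, -37/13)
T4 shear: y ← y + 1·x: (55/26, -37/13) → (55/26, -19/26)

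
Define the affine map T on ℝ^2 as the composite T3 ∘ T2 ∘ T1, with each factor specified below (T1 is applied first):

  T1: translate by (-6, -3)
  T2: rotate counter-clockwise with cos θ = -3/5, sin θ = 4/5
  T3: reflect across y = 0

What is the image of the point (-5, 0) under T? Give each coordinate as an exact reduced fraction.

T(p) = (9, 7)

T1 translate by (-6, -3): (-5, 0) → (-11, -3)
T2 rotate counter-clockwise with cos θ = -3/5, sin θ = 4/5: (-11, -3) → (9, -7)
T3 reflect across y = 0: (9, -7) → (9, 7)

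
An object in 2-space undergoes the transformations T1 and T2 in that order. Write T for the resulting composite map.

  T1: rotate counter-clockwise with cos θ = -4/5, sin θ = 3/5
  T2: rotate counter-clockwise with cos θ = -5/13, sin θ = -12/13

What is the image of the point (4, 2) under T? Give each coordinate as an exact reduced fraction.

T1 rotate counter-clockwise with cos θ = -4/5, sin θ = 3/5: (4, 2) → (-22/5, 4/5)
T2 rotate counter-clockwise with cos θ = -5/13, sin θ = -12/13: (-22/5, 4/5) → (158/65, 244/65)

T(p) = (158/65, 244/65)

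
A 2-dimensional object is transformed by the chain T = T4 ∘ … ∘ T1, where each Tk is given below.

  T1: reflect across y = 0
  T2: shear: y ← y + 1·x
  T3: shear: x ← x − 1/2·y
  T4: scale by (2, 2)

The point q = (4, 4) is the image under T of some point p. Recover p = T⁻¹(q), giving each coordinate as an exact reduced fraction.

p = (3, 1)

T1 = [1 0 0; 0 -1 0; 0 0 1]
T2·T1 = [1 0 0; 1 -1 0; 0 0 1]
T3·…·T1 = [1/2 1/2 0; 1 -1 0; 0 0 1]
T4·…·T1 = [1 1 0; 2 -2 0; 0 0 1]
det M = -4; M⁻¹ = [1/2 1/4 0; 1/2 -1/4 0; 0 0 1]
M⁻¹ · (4, 4)ᵀ = (3, 1)ᵀ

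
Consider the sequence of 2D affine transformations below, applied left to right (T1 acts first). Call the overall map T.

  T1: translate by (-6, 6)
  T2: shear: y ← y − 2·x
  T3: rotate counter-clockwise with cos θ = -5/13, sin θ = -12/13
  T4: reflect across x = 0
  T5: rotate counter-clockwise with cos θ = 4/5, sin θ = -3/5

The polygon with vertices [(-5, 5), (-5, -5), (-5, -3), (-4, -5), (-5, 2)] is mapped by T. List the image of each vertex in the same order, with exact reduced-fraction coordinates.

T1 translate by (-6, 6): (-5, 5) → (-11, 11); (-5, -5) → (-11, 1); (-5, -3) → (-11, 3); (-4, -5) → (-10, 1); (-5, 2) → (-11, 8)
T2 shear: y ← y − 2·x: (-11, 11) → (-11, 33); (-11, 1) → (-11, 23); (-11, 3) → (-11, 25); (-10, 1) → (-10, 21); (-11, 8) → (-11, 30)
T3 rotate counter-clockwise with cos θ = -5/13, sin θ = -12/13: (-11, 33) → (451/13, -33/13); (-11, 23) → (331/13, 17/13); (-11, 25) → (355/13, 7/13); (-10, 21) → (302/13, 15/13); (-11, 30) → (415/13, -18/13)
T4 reflect across x = 0: (451/13, -33/13) → (-451/13, -33/13); (331/13, 17/13) → (-331/13, 17/13); (355/13, 7/13) → (-355/13, 7/13); (302/13, 15/13) → (-302/13, 15/13); (415/13, -18/13) → (-415/13, -18/13)
T5 rotate counter-clockwise with cos θ = 4/5, sin θ = -3/5: (-451/13, -33/13) → (-1903/65, 1221/65); (-331/13, 17/13) → (-1273/65, 1061/65); (-355/13, 7/13) → (-1399/65, 1093/65); (-302/13, 15/13) → (-1163/65, 966/65); (-415/13, -18/13) → (-1714/65, 1173/65)

image vertices: (-1903/65, 1221/65), (-1273/65, 1061/65), (-1399/65, 1093/65), (-1163/65, 966/65), (-1714/65, 1173/65)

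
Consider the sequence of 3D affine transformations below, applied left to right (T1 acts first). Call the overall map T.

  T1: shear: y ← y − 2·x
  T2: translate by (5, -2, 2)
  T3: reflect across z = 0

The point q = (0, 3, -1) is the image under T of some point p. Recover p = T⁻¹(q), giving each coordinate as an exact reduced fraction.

T1 = [1 0 0 0; -2 1 0 0; 0 0 1 0; 0 0 0 1]
T2·T1 = [1 0 0 5; -2 1 0 -2; 0 0 1 2; 0 0 0 1]
T3·…·T1 = [1 0 0 5; -2 1 0 -2; 0 0 -1 -2; 0 0 0 1]
det M = -1; M⁻¹ = [1 0 0 -5; 2 1 0 -8; 0 0 -1 -2; 0 0 0 1]
M⁻¹ · (0, 3, -1)ᵀ = (-5, -5, -1)ᵀ

p = (-5, -5, -1)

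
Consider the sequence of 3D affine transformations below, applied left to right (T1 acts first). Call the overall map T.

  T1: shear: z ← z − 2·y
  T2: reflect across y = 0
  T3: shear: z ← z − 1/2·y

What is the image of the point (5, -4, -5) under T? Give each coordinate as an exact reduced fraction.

T1 shear: z ← z − 2·y: (5, -4, -5) → (5, -4, 3)
T2 reflect across y = 0: (5, -4, 3) → (5, 4, 3)
T3 shear: z ← z − 1/2·y: (5, 4, 3) → (5, 4, 1)

T(p) = (5, 4, 1)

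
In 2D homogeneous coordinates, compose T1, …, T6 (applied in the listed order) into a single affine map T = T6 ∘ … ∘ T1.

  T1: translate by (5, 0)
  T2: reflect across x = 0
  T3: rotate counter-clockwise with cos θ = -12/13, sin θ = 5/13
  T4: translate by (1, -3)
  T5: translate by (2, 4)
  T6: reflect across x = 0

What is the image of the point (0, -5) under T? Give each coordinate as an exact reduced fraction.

T1 translate by (5, 0): (0, -5) → (5, -5)
T2 reflect across x = 0: (5, -5) → (-5, -5)
T3 rotate counter-clockwise with cos θ = -12/13, sin θ = 5/13: (-5, -5) → (85/13, 35/13)
T4 translate by (1, -3): (85/13, 35/13) → (98/13, -4/13)
T5 translate by (2, 4): (98/13, -4/13) → (124/13, 48/13)
T6 reflect across x = 0: (124/13, 48/13) → (-124/13, 48/13)

T(p) = (-124/13, 48/13)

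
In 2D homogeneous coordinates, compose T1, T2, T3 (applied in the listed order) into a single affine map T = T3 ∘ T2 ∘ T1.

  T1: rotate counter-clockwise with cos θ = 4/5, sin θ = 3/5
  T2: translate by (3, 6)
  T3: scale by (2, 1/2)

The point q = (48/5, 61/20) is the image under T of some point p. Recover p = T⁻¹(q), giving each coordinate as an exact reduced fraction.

T1 = [4/5 -3/5 0; 3/5 4/5 0; 0 0 1]
T2·T1 = [4/5 -3/5 3; 3/5 4/5 6; 0 0 1]
T3·…·T1 = [8/5 -6/5 6; 3/10 2/5 3; 0 0 1]
det M = 1; M⁻¹ = [2/5 6/5 -6; -3/10 8/5 -3; 0 0 1]
M⁻¹ · (48/5, 61/20)ᵀ = (3/2, -1)ᵀ

p = (3/2, -1)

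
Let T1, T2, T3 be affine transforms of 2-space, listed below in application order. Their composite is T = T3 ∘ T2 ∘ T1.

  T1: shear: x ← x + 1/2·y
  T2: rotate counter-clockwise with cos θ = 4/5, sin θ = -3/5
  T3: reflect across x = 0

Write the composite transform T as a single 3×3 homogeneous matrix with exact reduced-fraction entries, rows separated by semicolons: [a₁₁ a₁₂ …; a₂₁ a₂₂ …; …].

T1 = [1 1/2 0; 0 1 0; 0 0 1]
T2·T1 = [4/5 1 0; -3/5 1/2 0; 0 0 1]
T3·…·T1 = [-4/5 -1 0; -3/5 1/2 0; 0 0 1]

T = [-4/5 -1 0; -3/5 1/2 0; 0 0 1]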